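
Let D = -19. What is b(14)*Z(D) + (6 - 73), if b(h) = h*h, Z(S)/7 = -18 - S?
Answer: 1305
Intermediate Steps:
Z(S) = -126 - 7*S (Z(S) = 7*(-18 - S) = -126 - 7*S)
b(h) = h²
b(14)*Z(D) + (6 - 73) = 14²*(-126 - 7*(-19)) + (6 - 73) = 196*(-126 + 133) - 67 = 196*7 - 67 = 1372 - 67 = 1305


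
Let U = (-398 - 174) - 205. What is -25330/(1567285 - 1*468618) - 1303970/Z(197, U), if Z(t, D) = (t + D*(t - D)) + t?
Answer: 706734547335/415518056734 ≈ 1.7009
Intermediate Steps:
U = -777 (U = -572 - 205 = -777)
Z(t, D) = 2*t + D*(t - D)
-25330/(1567285 - 1*468618) - 1303970/Z(197, U) = -25330/(1567285 - 1*468618) - 1303970/(-1*(-777)**2 + 2*197 - 777*197) = -25330/(1567285 - 468618) - 1303970/(-1*603729 + 394 - 153069) = -25330/1098667 - 1303970/(-603729 + 394 - 153069) = -25330*1/1098667 - 1303970/(-756404) = -25330/1098667 - 1303970*(-1/756404) = -25330/1098667 + 651985/378202 = 706734547335/415518056734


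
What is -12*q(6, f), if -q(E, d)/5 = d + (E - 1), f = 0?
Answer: 300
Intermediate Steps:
q(E, d) = 5 - 5*E - 5*d (q(E, d) = -5*(d + (E - 1)) = -5*(d + (-1 + E)) = -5*(-1 + E + d) = 5 - 5*E - 5*d)
-12*q(6, f) = -12*(5 - 5*6 - 5*0) = -12*(5 - 30 + 0) = -12*(-25) = 300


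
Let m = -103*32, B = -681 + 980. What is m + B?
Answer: -2997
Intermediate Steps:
B = 299
m = -3296
m + B = -3296 + 299 = -2997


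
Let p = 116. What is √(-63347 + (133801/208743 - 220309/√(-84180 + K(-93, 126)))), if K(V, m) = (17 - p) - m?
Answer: √(-7560342936823488586500 + 311518542813603105*I*√84405)/345469665 ≈ 1.5064 + 251.69*I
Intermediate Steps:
K(V, m) = -99 - m (K(V, m) = (17 - 1*116) - m = (17 - 116) - m = -99 - m)
√(-63347 + (133801/208743 - 220309/√(-84180 + K(-93, 126)))) = √(-63347 + (133801/208743 - 220309/√(-84180 + (-99 - 1*126)))) = √(-63347 + (133801*(1/208743) - 220309/√(-84180 + (-99 - 126)))) = √(-63347 + (133801/208743 - 220309/√(-84180 - 225))) = √(-63347 + (133801/208743 - 220309*(-I*√84405/84405))) = √(-63347 + (133801/208743 - (-220309)*I*√84405/84405)) = √(-63347 + (133801/208743 + 220309*I*√84405/84405)) = √(-13223109020/208743 + 220309*I*√84405/84405)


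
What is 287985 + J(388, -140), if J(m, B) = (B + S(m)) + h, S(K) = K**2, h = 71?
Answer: 438460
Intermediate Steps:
J(m, B) = 71 + B + m**2 (J(m, B) = (B + m**2) + 71 = 71 + B + m**2)
287985 + J(388, -140) = 287985 + (71 - 140 + 388**2) = 287985 + (71 - 140 + 150544) = 287985 + 150475 = 438460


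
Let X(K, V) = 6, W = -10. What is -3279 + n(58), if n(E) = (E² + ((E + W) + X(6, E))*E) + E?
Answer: 3275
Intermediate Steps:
n(E) = E + E² + E*(-4 + E) (n(E) = (E² + ((E - 10) + 6)*E) + E = (E² + ((-10 + E) + 6)*E) + E = (E² + (-4 + E)*E) + E = (E² + E*(-4 + E)) + E = E + E² + E*(-4 + E))
-3279 + n(58) = -3279 + 58*(-3 + 2*58) = -3279 + 58*(-3 + 116) = -3279 + 58*113 = -3279 + 6554 = 3275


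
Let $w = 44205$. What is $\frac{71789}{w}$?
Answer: $\frac{71789}{44205} \approx 1.624$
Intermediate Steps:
$\frac{71789}{w} = \frac{71789}{44205}$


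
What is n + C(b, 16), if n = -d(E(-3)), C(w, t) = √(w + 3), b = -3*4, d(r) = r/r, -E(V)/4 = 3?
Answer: -1 + 3*I ≈ -1.0 + 3.0*I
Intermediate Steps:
E(V) = -12 (E(V) = -4*3 = -12)
d(r) = 1
b = -12
C(w, t) = √(3 + w)
n = -1 (n = -1*1 = -1)
n + C(b, 16) = -1 + √(3 - 12) = -1 + √(-9) = -1 + 3*I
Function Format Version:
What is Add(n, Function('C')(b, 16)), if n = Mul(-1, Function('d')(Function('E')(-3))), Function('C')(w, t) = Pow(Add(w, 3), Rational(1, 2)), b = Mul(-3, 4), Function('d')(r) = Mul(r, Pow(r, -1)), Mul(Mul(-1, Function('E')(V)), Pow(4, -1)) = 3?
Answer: Add(-1, Mul(3, I)) ≈ Add(-1.0000, Mul(3.0000, I))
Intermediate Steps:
Function('E')(V) = -12 (Function('E')(V) = Mul(-4, 3) = -12)
Function('d')(r) = 1
b = -12
Function('C')(w, t) = Pow(Add(3, w), Rational(1, 2))
n = -1 (n = Mul(-1, 1) = -1)
Add(n, Function('C')(b, 16)) = Add(-1, Pow(Add(3, -12), Rational(1, 2))) = Add(-1, Pow(-9, Rational(1, 2))) = Add(-1, Mul(3, I))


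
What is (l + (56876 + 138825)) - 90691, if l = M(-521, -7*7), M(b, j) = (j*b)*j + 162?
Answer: -1145749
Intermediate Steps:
M(b, j) = 162 + b*j**2 (M(b, j) = (b*j)*j + 162 = b*j**2 + 162 = 162 + b*j**2)
l = -1250759 (l = 162 - 521*(-7*7)**2 = 162 - 521*(-49)**2 = 162 - 521*2401 = 162 - 1250921 = -1250759)
(l + (56876 + 138825)) - 90691 = (-1250759 + (56876 + 138825)) - 90691 = (-1250759 + 195701) - 90691 = -1055058 - 90691 = -1145749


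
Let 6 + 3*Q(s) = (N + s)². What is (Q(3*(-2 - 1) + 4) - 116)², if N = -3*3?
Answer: 24964/9 ≈ 2773.8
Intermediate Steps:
N = -9
Q(s) = -2 + (-9 + s)²/3
(Q(3*(-2 - 1) + 4) - 116)² = ((-2 + (-9 + (3*(-2 - 1) + 4))²/3) - 116)² = ((-2 + (-9 + (3*(-3) + 4))²/3) - 116)² = ((-2 + (-9 + (-9 + 4))²/3) - 116)² = ((-2 + (-9 - 5)²/3) - 116)² = ((-2 + (⅓)*(-14)²) - 116)² = ((-2 + (⅓)*196) - 116)² = ((-2 + 196/3) - 116)² = (190/3 - 116)² = (-158/3)² = 24964/9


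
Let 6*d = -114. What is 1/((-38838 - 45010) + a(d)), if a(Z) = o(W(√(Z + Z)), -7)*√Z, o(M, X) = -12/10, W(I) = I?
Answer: -524050/43940544571 + 15*I*√19/87881089142 ≈ -1.1926e-5 + 7.44e-10*I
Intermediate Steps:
d = -19 (d = (⅙)*(-114) = -19)
o(M, X) = -6/5 (o(M, X) = -12*⅒ = -6/5)
a(Z) = -6*√Z/5
1/((-38838 - 45010) + a(d)) = 1/((-38838 - 45010) - 6*I*√19/5) = 1/(-83848 - 6*I*√19/5)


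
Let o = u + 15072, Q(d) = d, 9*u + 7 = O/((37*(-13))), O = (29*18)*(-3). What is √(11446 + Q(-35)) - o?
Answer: -65244887/4329 + √11411 ≈ -14965.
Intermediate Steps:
O = -1566 (O = 522*(-3) = -1566)
u = -1801/4329 (u = -7/9 + (-1566/(37*(-13)))/9 = -7/9 + (-1566/(-481))/9 = -7/9 + (-1566*(-1/481))/9 = -7/9 + (⅑)*(1566/481) = -7/9 + 174/481 = -1801/4329 ≈ -0.41603)
o = 65244887/4329 (o = -1801/4329 + 15072 = 65244887/4329 ≈ 15072.)
√(11446 + Q(-35)) - o = √(11446 - 35) - 1*65244887/4329 = √11411 - 65244887/4329 = -65244887/4329 + √11411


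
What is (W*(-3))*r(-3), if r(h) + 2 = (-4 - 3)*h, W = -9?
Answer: 513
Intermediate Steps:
r(h) = -2 - 7*h (r(h) = -2 + (-4 - 3)*h = -2 - 7*h)
(W*(-3))*r(-3) = (-9*(-3))*(-2 - 7*(-3)) = 27*(-2 + 21) = 27*19 = 513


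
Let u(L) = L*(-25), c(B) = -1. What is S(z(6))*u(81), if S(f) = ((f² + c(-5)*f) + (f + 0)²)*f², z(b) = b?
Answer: -4811400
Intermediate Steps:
u(L) = -25*L
S(f) = f²*(-f + 2*f²) (S(f) = ((f² - f) + (f + 0)²)*f² = ((f² - f) + f²)*f² = (-f + 2*f²)*f² = f²*(-f + 2*f²))
S(z(6))*u(81) = (6³*(-1 + 2*6))*(-25*81) = (216*(-1 + 12))*(-2025) = (216*11)*(-2025) = 2376*(-2025) = -4811400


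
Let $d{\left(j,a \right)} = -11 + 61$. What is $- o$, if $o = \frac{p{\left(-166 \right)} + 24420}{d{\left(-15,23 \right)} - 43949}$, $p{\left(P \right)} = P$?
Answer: $\frac{24254}{43899} \approx 0.5525$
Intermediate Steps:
$d{\left(j,a \right)} = 50$
$o = - \frac{24254}{43899}$ ($o = \frac{-166 + 24420}{50 - 43949} = \frac{24254}{-43899} = 24254 \left(- \frac{1}{43899}\right) = - \frac{24254}{43899} \approx -0.5525$)
$- o = \left(-1\right) \left(- \frac{24254}{43899}\right) = \frac{24254}{43899}$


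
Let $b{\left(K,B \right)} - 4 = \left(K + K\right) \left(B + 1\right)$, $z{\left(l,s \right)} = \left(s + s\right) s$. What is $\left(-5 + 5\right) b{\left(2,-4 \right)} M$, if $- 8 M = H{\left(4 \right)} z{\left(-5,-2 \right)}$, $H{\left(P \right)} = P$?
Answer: $0$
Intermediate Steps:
$z{\left(l,s \right)} = 2 s^{2}$ ($z{\left(l,s \right)} = 2 s s = 2 s^{2}$)
$b{\left(K,B \right)} = 4 + 2 K \left(1 + B\right)$ ($b{\left(K,B \right)} = 4 + \left(K + K\right) \left(B + 1\right) = 4 + 2 K \left(1 + B\right)$)
$M = -4$ ($M = - \frac{4 \cdot 2 \left(-2\right)^{2}}{8} = - \frac{4 \cdot 2 \cdot 4}{8} = - \frac{4 \cdot 8}{8} = \left(- \frac{1}{8}\right) 32 = -4$)
$\left(-5 + 5\right) b{\left(2,-4 \right)} M = \left(-5 + 5\right) \left(4 + 2 \cdot 2 + 2 \left(-4\right) 2\right) \left(-4\right) = 0 \left(4 + 4 - 16\right) \left(-4\right) = 0 \left(-8\right) \left(-4\right) = 0 \left(-4\right) = 0$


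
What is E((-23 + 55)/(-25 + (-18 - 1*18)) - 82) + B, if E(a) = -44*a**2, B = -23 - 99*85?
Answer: -1146408662/3721 ≈ -3.0809e+5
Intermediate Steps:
B = -8438 (B = -23 - 8415 = -8438)
E((-23 + 55)/(-25 + (-18 - 1*18)) - 82) + B = -44*((-23 + 55)/(-25 + (-18 - 1*18)) - 82)**2 - 8438 = -44*(32/(-25 + (-18 - 18)) - 82)**2 - 8438 = -44*(32/(-25 - 36) - 82)**2 - 8438 = -44*(32/(-61) - 82)**2 - 8438 = -44*(32*(-1/61) - 82)**2 - 8438 = -44*(-32/61 - 82)**2 - 8438 = -44*(-5034/61)**2 - 8438 = -44*25341156/3721 - 8438 = -1115010864/3721 - 8438 = -1146408662/3721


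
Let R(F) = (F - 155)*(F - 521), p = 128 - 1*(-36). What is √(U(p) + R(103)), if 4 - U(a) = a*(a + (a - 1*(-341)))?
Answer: 2*I*√21994 ≈ 296.61*I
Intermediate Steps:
p = 164 (p = 128 + 36 = 164)
U(a) = 4 - a*(341 + 2*a) (U(a) = 4 - a*(a + (a - 1*(-341))) = 4 - a*(a + (a + 341)) = 4 - a*(a + (341 + a)) = 4 - a*(341 + 2*a))
R(F) = (-521 + F)*(-155 + F) (R(F) = (-155 + F)*(-521 + F) = (-521 + F)*(-155 + F))
√(U(p) + R(103)) = √((4 - 341*164 - 2*164²) + (80755 + 103² - 676*103)) = √((4 - 55924 - 2*26896) + (80755 + 10609 - 69628)) = √((4 - 55924 - 53792) + 21736) = √(-109712 + 21736) = √(-87976) = 2*I*√21994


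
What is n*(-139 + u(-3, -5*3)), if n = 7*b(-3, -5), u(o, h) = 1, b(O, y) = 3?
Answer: -2898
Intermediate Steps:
n = 21 (n = 7*3 = 21)
n*(-139 + u(-3, -5*3)) = 21*(-139 + 1) = 21*(-138) = -2898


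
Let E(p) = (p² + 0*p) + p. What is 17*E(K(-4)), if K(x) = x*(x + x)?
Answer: 17952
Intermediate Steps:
K(x) = 2*x² (K(x) = x*(2*x) = 2*x²)
E(p) = p + p² (E(p) = (p² + 0) + p = p² + p = p + p²)
17*E(K(-4)) = 17*((2*(-4)²)*(1 + 2*(-4)²)) = 17*((2*16)*(1 + 2*16)) = 17*(32*(1 + 32)) = 17*(32*33) = 17*1056 = 17952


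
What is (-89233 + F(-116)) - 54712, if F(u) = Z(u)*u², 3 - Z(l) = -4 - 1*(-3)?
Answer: -90121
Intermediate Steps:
Z(l) = 4 (Z(l) = 3 - (-4 - 1*(-3)) = 3 - (-4 + 3) = 3 - 1*(-1) = 3 + 1 = 4)
F(u) = 4*u²
(-89233 + F(-116)) - 54712 = (-89233 + 4*(-116)²) - 54712 = (-89233 + 4*13456) - 54712 = (-89233 + 53824) - 54712 = -35409 - 54712 = -90121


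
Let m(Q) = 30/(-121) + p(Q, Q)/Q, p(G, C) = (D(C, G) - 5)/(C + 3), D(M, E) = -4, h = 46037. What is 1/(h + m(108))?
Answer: 161172/7419835283 ≈ 2.1722e-5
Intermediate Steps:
p(G, C) = -9/(3 + C) (p(G, C) = (-4 - 5)/(C + 3) = -9/(3 + C))
m(Q) = -30/121 - 9/(Q*(3 + Q)) (m(Q) = 30/(-121) + (-9/(3 + Q))/Q = 30*(-1/121) - 9/(Q*(3 + Q)) = -30/121 - 9/(Q*(3 + Q)))
1/(h + m(108)) = 1/(46037 + (3/121)*(-363 - 10*108*(3 + 108))/(108*(3 + 108))) = 1/(46037 + (3/121)*(1/108)*(-363 - 10*108*111)/111) = 1/(46037 + (3/121)*(1/108)*(1/111)*(-363 - 119880)) = 1/(46037 + (3/121)*(1/108)*(1/111)*(-120243)) = 1/(46037 - 40081/161172) = 1/(7419835283/161172) = 161172/7419835283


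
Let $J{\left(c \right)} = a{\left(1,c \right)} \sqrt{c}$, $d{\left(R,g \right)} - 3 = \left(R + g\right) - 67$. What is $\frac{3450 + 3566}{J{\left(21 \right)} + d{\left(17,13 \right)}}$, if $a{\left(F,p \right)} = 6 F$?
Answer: $- \frac{14909}{25} - \frac{2631 \sqrt{21}}{25} \approx -1078.6$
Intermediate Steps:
$d{\left(R,g \right)} = -64 + R + g$ ($d{\left(R,g \right)} = 3 - \left(67 - R - g\right) = 3 + \left(-67 + R + g\right) = -64 + R + g$)
$J{\left(c \right)} = 6 \sqrt{c}$ ($J{\left(c \right)} = 6 \cdot 1 \sqrt{c} = 6 \sqrt{c}$)
$\frac{3450 + 3566}{J{\left(21 \right)} + d{\left(17,13 \right)}} = \frac{3450 + 3566}{6 \sqrt{21} + \left(-64 + 17 + 13\right)} = \frac{7016}{6 \sqrt{21} - 34} = \frac{7016}{-34 + 6 \sqrt{21}}$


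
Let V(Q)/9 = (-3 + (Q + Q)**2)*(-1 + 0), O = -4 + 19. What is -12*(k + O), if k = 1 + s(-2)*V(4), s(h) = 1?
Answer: 6396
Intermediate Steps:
O = 15
V(Q) = 27 - 36*Q**2 (V(Q) = 9*((-3 + (Q + Q)**2)*(-1 + 0)) = 9*((-3 + (2*Q)**2)*(-1)) = 9*((-3 + 4*Q**2)*(-1)) = 9*(3 - 4*Q**2) = 27 - 36*Q**2)
k = -548 (k = 1 + 1*(27 - 36*4**2) = 1 + 1*(27 - 36*16) = 1 + 1*(27 - 576) = 1 + 1*(-549) = 1 - 549 = -548)
-12*(k + O) = -12*(-548 + 15) = -12*(-533) = 6396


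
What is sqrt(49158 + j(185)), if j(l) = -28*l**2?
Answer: I*sqrt(909142) ≈ 953.49*I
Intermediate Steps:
sqrt(49158 + j(185)) = sqrt(49158 - 28*185**2) = sqrt(49158 - 28*34225) = sqrt(49158 - 958300) = sqrt(-909142) = I*sqrt(909142)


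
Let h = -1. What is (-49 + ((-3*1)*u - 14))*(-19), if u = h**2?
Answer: 1254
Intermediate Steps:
u = 1 (u = (-1)**2 = 1)
(-49 + ((-3*1)*u - 14))*(-19) = (-49 + (-3*1*1 - 14))*(-19) = (-49 + (-3*1 - 14))*(-19) = (-49 + (-3 - 14))*(-19) = (-49 - 17)*(-19) = -66*(-19) = 1254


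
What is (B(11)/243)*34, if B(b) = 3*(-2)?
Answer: -68/81 ≈ -0.83951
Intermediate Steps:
B(b) = -6
(B(11)/243)*34 = -6/243*34 = -6*1/243*34 = -2/81*34 = -68/81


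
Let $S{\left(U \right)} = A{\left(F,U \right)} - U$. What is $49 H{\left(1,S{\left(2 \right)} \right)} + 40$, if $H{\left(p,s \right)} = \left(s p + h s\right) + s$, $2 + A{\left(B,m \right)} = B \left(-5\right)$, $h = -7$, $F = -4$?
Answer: $-3880$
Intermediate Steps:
$A{\left(B,m \right)} = -2 - 5 B$ ($A{\left(B,m \right)} = -2 + B \left(-5\right) = -2 - 5 B$)
$S{\left(U \right)} = 18 - U$ ($S{\left(U \right)} = \left(-2 - -20\right) - U = \left(-2 + 20\right) - U = 18 - U$)
$H{\left(p,s \right)} = - 6 s + p s$ ($H{\left(p,s \right)} = \left(s p - 7 s\right) + s = \left(p s - 7 s\right) + s = \left(- 7 s + p s\right) + s = - 6 s + p s$)
$49 H{\left(1,S{\left(2 \right)} \right)} + 40 = 49 \left(18 - 2\right) \left(-6 + 1\right) + 40 = 49 \left(18 - 2\right) \left(-5\right) + 40 = 49 \cdot 16 \left(-5\right) + 40 = 49 \left(-80\right) + 40 = -3920 + 40 = -3880$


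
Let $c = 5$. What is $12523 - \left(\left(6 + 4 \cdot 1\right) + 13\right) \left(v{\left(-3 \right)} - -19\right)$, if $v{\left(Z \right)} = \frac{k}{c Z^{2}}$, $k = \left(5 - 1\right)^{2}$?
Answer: $\frac{543502}{45} \approx 12078.0$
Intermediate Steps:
$k = 16$ ($k = 4^{2} = 16$)
$v{\left(Z \right)} = \frac{16}{5 Z^{2}}$
$12523 - \left(\left(6 + 4 \cdot 1\right) + 13\right) \left(v{\left(-3 \right)} - -19\right) = 12523 - \left(\left(6 + 4 \cdot 1\right) + 13\right) \left(\frac{16}{5 \cdot 9} - -19\right) = 12523 - \left(\left(6 + 4\right) + 13\right) \left(\frac{16}{5} \cdot \frac{1}{9} + 19\right) = 12523 - \left(10 + 13\right) \left(\frac{16}{45} + 19\right) = 12523 - 23 \cdot \frac{871}{45} = 12523 - \frac{20033}{45} = \frac{543502}{45}$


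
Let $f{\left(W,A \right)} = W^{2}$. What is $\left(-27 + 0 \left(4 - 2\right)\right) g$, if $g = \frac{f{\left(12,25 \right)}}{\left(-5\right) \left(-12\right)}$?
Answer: $- \frac{324}{5} \approx -64.8$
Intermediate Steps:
$g = \frac{12}{5}$ ($g = \frac{12^{2}}{\left(-5\right) \left(-12\right)} = \frac{144}{60} = 144 \cdot \frac{1}{60} = \frac{12}{5} \approx 2.4$)
$\left(-27 + 0 \left(4 - 2\right)\right) g = \left(-27 + 0 \left(4 - 2\right)\right) \frac{12}{5} = \left(-27 + 0 \cdot 2\right) \frac{12}{5} = \left(-27 + 0\right) \frac{12}{5} = \left(-27\right) \frac{12}{5} = - \frac{324}{5}$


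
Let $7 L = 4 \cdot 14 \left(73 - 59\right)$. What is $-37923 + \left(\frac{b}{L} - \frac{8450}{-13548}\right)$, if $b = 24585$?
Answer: $- \frac{14302356517}{379344} \approx -37703.0$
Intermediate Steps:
$L = 112$ ($L = \frac{4 \cdot 14 \left(73 - 59\right)}{7} = \frac{56 \cdot 14}{7} = \frac{1}{7} \cdot 784 = 112$)
$-37923 + \left(\frac{b}{L} - \frac{8450}{-13548}\right) = -37923 + \left(\frac{24585}{112} - \frac{8450}{-13548}\right) = -37923 + \left(24585 \cdot \frac{1}{112} - - \frac{4225}{6774}\right) = -37923 + \left(\frac{24585}{112} + \frac{4225}{6774}\right) = -37923 + \frac{83505995}{379344} = - \frac{14302356517}{379344}$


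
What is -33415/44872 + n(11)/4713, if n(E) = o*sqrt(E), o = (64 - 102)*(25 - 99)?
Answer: -33415/44872 + 2812*sqrt(11)/4713 ≈ 1.2342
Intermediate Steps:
o = 2812 (o = -38*(-74) = 2812)
n(E) = 2812*sqrt(E)
-33415/44872 + n(11)/4713 = -33415/44872 + (2812*sqrt(11))/4713 = -33415*1/44872 + (2812*sqrt(11))*(1/4713) = -33415/44872 + 2812*sqrt(11)/4713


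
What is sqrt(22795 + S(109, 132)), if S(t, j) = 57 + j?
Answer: 26*sqrt(34) ≈ 151.60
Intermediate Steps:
sqrt(22795 + S(109, 132)) = sqrt(22795 + (57 + 132)) = sqrt(22795 + 189) = sqrt(22984) = 26*sqrt(34)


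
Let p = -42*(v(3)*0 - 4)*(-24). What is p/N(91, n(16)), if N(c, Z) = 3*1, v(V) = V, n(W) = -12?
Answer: -1344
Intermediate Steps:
N(c, Z) = 3
p = -4032 (p = -42*(3*0 - 4)*(-24) = -42*(0 - 4)*(-24) = -42*(-4)*(-24) = 168*(-24) = -4032)
p/N(91, n(16)) = -4032/3 = -4032*⅓ = -1344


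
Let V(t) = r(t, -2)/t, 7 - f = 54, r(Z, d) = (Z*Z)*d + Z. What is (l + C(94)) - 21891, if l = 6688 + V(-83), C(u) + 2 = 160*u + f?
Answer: -45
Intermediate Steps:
r(Z, d) = Z + d*Z**2 (r(Z, d) = Z**2*d + Z = d*Z**2 + Z = Z + d*Z**2)
f = -47 (f = 7 - 1*54 = 7 - 54 = -47)
C(u) = -49 + 160*u (C(u) = -2 + (160*u - 47) = -2 + (-47 + 160*u) = -49 + 160*u)
V(t) = 1 - 2*t (V(t) = (t*(1 + t*(-2)))/t = (t*(1 - 2*t))/t = 1 - 2*t)
l = 6855 (l = 6688 + (1 - 2*(-83)) = 6688 + (1 + 166) = 6688 + 167 = 6855)
(l + C(94)) - 21891 = (6855 + (-49 + 160*94)) - 21891 = (6855 + (-49 + 15040)) - 21891 = (6855 + 14991) - 21891 = 21846 - 21891 = -45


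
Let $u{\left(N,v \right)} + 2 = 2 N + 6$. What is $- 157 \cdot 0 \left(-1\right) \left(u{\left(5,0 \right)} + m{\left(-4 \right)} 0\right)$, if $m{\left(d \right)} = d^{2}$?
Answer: $0$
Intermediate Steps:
$u{\left(N,v \right)} = 4 + 2 N$ ($u{\left(N,v \right)} = -2 + \left(2 N + 6\right) = -2 + \left(6 + 2 N\right) = 4 + 2 N$)
$- 157 \cdot 0 \left(-1\right) \left(u{\left(5,0 \right)} + m{\left(-4 \right)} 0\right) = - 157 \cdot 0 \left(-1\right) \left(\left(4 + 2 \cdot 5\right) + \left(-4\right)^{2} \cdot 0\right) = - 157 \cdot 0 \left(\left(4 + 10\right) + 16 \cdot 0\right) = - 157 \cdot 0 \left(14 + 0\right) = - 157 \cdot 0 \cdot 14 = \left(-157\right) 0 = 0$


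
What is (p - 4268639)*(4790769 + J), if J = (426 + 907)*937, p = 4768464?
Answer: 3018838036750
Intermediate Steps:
J = 1249021 (J = 1333*937 = 1249021)
(p - 4268639)*(4790769 + J) = (4768464 - 4268639)*(4790769 + 1249021) = 499825*6039790 = 3018838036750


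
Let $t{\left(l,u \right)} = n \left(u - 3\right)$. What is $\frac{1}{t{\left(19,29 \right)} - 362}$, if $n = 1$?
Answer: $- \frac{1}{336} \approx -0.0029762$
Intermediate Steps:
$t{\left(l,u \right)} = -3 + u$ ($t{\left(l,u \right)} = 1 \left(u - 3\right) = 1 \left(-3 + u\right) = -3 + u$)
$\frac{1}{t{\left(19,29 \right)} - 362} = \frac{1}{\left(-3 + 29\right) - 362} = \frac{1}{26 - 362} = \frac{1}{-336} = - \frac{1}{336}$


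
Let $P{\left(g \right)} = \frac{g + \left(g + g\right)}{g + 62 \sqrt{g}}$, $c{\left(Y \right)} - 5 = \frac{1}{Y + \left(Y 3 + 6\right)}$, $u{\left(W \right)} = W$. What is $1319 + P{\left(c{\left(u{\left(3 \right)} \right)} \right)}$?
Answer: $\frac{91143946}{69101} + \frac{558 \sqrt{182}}{69101} \approx 1319.1$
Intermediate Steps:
$c{\left(Y \right)} = 5 + \frac{1}{6 + 4 Y}$ ($c{\left(Y \right)} = 5 + \frac{1}{Y + \left(Y 3 + 6\right)} = 5 + \frac{1}{Y + \left(3 Y + 6\right)} = 5 + \frac{1}{Y + \left(6 + 3 Y\right)} = 5 + \frac{1}{6 + 4 Y}$)
$P{\left(g \right)} = \frac{3 g}{g + 62 \sqrt{g}}$ ($P{\left(g \right)} = \frac{g + 2 g}{g + 62 \sqrt{g}} = \frac{3 g}{g + 62 \sqrt{g}}$)
$1319 + P{\left(c{\left(u{\left(3 \right)} \right)} \right)} = 1319 + \frac{3 \frac{31 + 20 \cdot 3}{2 \left(3 + 2 \cdot 3\right)}}{\frac{31 + 20 \cdot 3}{2 \left(3 + 2 \cdot 3\right)} + 62 \sqrt{\frac{31 + 20 \cdot 3}{2 \left(3 + 2 \cdot 3\right)}}} = 1319 + \frac{3 \frac{31 + 60}{2 \left(3 + 6\right)}}{\frac{31 + 60}{2 \left(3 + 6\right)} + 62 \sqrt{\frac{31 + 60}{2 \left(3 + 6\right)}}} = 1319 + \frac{3 \cdot \frac{1}{2} \cdot \frac{1}{9} \cdot 91}{\frac{1}{2} \cdot \frac{1}{9} \cdot 91 + 62 \sqrt{\frac{1}{2} \cdot \frac{1}{9} \cdot 91}} = 1319 + 3 \cdot \frac{91}{18} \frac{1}{\frac{91}{18} + 62 \sqrt{\frac{91}{18}}} = 1319 + 3 \cdot \frac{91}{18} \frac{1}{\frac{91}{18} + 62 \frac{\sqrt{182}}{6}} = 1319 + 3 \cdot \frac{91}{18} \frac{1}{\frac{91}{18} + \frac{31 \sqrt{182}}{3}} = 1319 + \frac{91}{6 \left(\frac{91}{18} + \frac{31 \sqrt{182}}{3}\right)}$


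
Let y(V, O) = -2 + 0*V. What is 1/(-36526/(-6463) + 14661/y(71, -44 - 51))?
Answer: -12926/94680991 ≈ -0.00013652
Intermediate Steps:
y(V, O) = -2 (y(V, O) = -2 + 0 = -2)
1/(-36526/(-6463) + 14661/y(71, -44 - 51)) = 1/(-36526/(-6463) + 14661/(-2)) = 1/(-36526*(-1/6463) + 14661*(-1/2)) = 1/(36526/6463 - 14661/2) = 1/(-94680991/12926) = -12926/94680991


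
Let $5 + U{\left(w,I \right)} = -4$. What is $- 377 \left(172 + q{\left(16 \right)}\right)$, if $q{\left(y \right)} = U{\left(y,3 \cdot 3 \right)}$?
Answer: $-61451$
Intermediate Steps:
$U{\left(w,I \right)} = -9$ ($U{\left(w,I \right)} = -5 - 4 = -9$)
$q{\left(y \right)} = -9$
$- 377 \left(172 + q{\left(16 \right)}\right) = - 377 \left(172 - 9\right) = \left(-377\right) 163 = -61451$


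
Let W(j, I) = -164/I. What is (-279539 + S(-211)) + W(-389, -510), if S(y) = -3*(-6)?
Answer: -71277773/255 ≈ -2.7952e+5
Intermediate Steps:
S(y) = 18
(-279539 + S(-211)) + W(-389, -510) = (-279539 + 18) - 164/(-510) = -279521 - 164*(-1/510) = -279521 + 82/255 = -71277773/255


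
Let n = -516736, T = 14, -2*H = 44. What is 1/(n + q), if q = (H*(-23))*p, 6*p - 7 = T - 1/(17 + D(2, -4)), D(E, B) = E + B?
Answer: -45/23173678 ≈ -1.9419e-6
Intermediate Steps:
H = -22 (H = -½*44 = -22)
D(E, B) = B + E
p = 157/45 (p = 7/6 + (14 - 1/(17 + (-4 + 2)))/6 = 7/6 + (14 - 1/(17 - 2))/6 = 7/6 + (14 - 1/15)/6 = 7/6 + (⅙)*(209/15) = 7/6 + 209/90 = 157/45 ≈ 3.4889)
q = 79442/45 (q = -22*(-23)*(157/45) = 506*(157/45) = 79442/45 ≈ 1765.4)
1/(n + q) = 1/(-516736 + 79442/45) = 1/(-23173678/45) = -45/23173678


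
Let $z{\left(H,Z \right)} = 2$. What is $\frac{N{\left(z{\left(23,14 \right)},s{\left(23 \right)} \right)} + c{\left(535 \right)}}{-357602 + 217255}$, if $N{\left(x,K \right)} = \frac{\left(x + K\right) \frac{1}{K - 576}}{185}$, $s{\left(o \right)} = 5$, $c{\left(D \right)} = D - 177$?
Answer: $- \frac{37817323}{14825555345} \approx -0.0025508$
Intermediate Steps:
$c{\left(D \right)} = -177 + D$
$N{\left(x,K \right)} = \frac{K + x}{185 \left(-576 + K\right)}$ ($N{\left(x,K \right)} = \frac{K + x}{-576 + K} \frac{1}{185} = \frac{K + x}{185 \left(-576 + K\right)}$)
$\frac{N{\left(z{\left(23,14 \right)},s{\left(23 \right)} \right)} + c{\left(535 \right)}}{-357602 + 217255} = \frac{\frac{5 + 2}{185 \left(-576 + 5\right)} + \left(-177 + 535\right)}{-357602 + 217255} = \frac{\frac{1}{185} \frac{1}{-571} \cdot 7 + 358}{-140347} = \left(\frac{1}{185} \left(- \frac{1}{571}\right) 7 + 358\right) \left(- \frac{1}{140347}\right) = \left(- \frac{7}{105635} + 358\right) \left(- \frac{1}{140347}\right) = \frac{37817323}{105635} \left(- \frac{1}{140347}\right) = - \frac{37817323}{14825555345}$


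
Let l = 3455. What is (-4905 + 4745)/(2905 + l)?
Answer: -4/159 ≈ -0.025157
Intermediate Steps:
(-4905 + 4745)/(2905 + l) = (-4905 + 4745)/(2905 + 3455) = -160/6360 = -160*1/6360 = -4/159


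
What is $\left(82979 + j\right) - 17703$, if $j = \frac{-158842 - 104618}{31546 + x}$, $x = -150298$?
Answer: $\frac{645993251}{9896} \approx 65278.0$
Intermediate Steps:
$j = \frac{21955}{9896}$ ($j = \frac{-158842 - 104618}{31546 - 150298} = - \frac{263460}{-118752} = \left(-263460\right) \left(- \frac{1}{118752}\right) = \frac{21955}{9896} \approx 2.2186$)
$\left(82979 + j\right) - 17703 = \left(82979 + \frac{21955}{9896}\right) - 17703 = \frac{821182139}{9896} - 17703 = \frac{645993251}{9896}$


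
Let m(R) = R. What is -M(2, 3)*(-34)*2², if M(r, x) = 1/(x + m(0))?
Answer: 136/3 ≈ 45.333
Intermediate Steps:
M(r, x) = 1/x (M(r, x) = 1/(x + 0) = 1/x)
-M(2, 3)*(-34)*2² = --34/3*2² = -(⅓)*(-34)*4 = -(-34)*4/3 = -1*(-136/3) = 136/3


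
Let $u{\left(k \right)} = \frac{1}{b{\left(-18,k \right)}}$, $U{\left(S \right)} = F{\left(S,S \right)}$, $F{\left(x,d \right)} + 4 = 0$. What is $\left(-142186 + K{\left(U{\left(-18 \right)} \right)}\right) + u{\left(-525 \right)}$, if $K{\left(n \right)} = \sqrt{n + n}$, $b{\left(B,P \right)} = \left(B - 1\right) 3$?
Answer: $- \frac{8104603}{57} + 2 i \sqrt{2} \approx -1.4219 \cdot 10^{5} + 2.8284 i$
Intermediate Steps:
$b{\left(B,P \right)} = -3 + 3 B$ ($b{\left(B,P \right)} = \left(-1 + B\right) 3 = -3 + 3 B$)
$F{\left(x,d \right)} = -4$ ($F{\left(x,d \right)} = -4 + 0 = -4$)
$U{\left(S \right)} = -4$
$K{\left(n \right)} = \sqrt{2} \sqrt{n}$ ($K{\left(n \right)} = \sqrt{2 n} = \sqrt{2} \sqrt{n}$)
$u{\left(k \right)} = - \frac{1}{57}$ ($u{\left(k \right)} = \frac{1}{-3 + 3 \left(-18\right)} = \frac{1}{-3 - 54} = \frac{1}{-57} = - \frac{1}{57}$)
$\left(-142186 + K{\left(U{\left(-18 \right)} \right)}\right) + u{\left(-525 \right)} = \left(-142186 + \sqrt{2} \sqrt{-4}\right) - \frac{1}{57} = \left(-142186 + \sqrt{2} \cdot 2 i\right) - \frac{1}{57} = \left(-142186 + 2 i \sqrt{2}\right) - \frac{1}{57} = - \frac{8104603}{57} + 2 i \sqrt{2}$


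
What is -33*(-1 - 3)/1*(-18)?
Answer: -2376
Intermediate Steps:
-33*(-1 - 3)/1*(-18) = -33*(-4)*(-18) = 132*(-18) = -2376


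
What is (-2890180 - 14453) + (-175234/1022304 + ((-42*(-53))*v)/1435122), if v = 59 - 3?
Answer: -39458121564294091/13584545936 ≈ -2.9046e+6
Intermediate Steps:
v = 56
(-2890180 - 14453) + (-175234/1022304 + ((-42*(-53))*v)/1435122) = (-2890180 - 14453) + (-175234/1022304 + (-42*(-53)*56)/1435122) = -2904633 + (-175234*1/1022304 + (2226*56)*(1/1435122)) = -2904633 + (-87617/511152 + 124656*(1/1435122)) = -2904633 + (-87617/511152 + 20776/239187) = -2904633 - 1148572603/13584545936 = -39458121564294091/13584545936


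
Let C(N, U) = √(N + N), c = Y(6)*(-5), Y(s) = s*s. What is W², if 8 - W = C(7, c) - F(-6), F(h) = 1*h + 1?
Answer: (3 - √14)² ≈ 0.55006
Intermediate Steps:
F(h) = 1 + h (F(h) = h + 1 = 1 + h)
Y(s) = s²
c = -180 (c = 6²*(-5) = 36*(-5) = -180)
C(N, U) = √2*√N (C(N, U) = √(2*N) = √2*√N)
W = 3 - √14 (W = 8 - (√2*√7 - (1 - 6)) = 8 - (√14 - 1*(-5)) = 8 - (√14 + 5) = 8 - (5 + √14) = 8 + (-5 - √14) = 3 - √14 ≈ -0.74166)
W² = (3 - √14)²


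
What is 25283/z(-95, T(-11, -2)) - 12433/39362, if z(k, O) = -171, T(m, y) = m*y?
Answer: -997315489/6730902 ≈ -148.17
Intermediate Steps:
25283/z(-95, T(-11, -2)) - 12433/39362 = 25283/(-171) - 12433/39362 = 25283*(-1/171) - 12433*1/39362 = -25283/171 - 12433/39362 = -997315489/6730902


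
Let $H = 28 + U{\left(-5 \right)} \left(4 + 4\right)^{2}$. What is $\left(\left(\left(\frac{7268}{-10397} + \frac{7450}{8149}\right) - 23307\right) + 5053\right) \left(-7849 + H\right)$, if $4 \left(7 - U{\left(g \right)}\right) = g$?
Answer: $\frac{40138873721232}{301513} \approx 1.3312 \cdot 10^{8}$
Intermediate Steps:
$U{\left(g \right)} = 7 - \frac{g}{4}$
$H = 556$ ($H = 28 + \left(7 - - \frac{5}{4}\right) \left(4 + 4\right)^{2} = 28 + \left(7 + \frac{5}{4}\right) 8^{2} = 28 + \frac{33}{4} \cdot 64 = 28 + 528 = 556$)
$\left(\left(\left(\frac{7268}{-10397} + \frac{7450}{8149}\right) - 23307\right) + 5053\right) \left(-7849 + H\right) = \left(\left(\left(\frac{7268}{-10397} + \frac{7450}{8149}\right) - 23307\right) + 5053\right) \left(-7849 + 556\right) = \left(\left(\left(7268 \left(- \frac{1}{10397}\right) + 7450 \cdot \frac{1}{8149}\right) - 23307\right) + 5053\right) \left(-7293\right) = \left(\left(\left(- \frac{7268}{10397} + \frac{7450}{8149}\right) - 23307\right) + 5053\right) \left(-7293\right) = \left(\left(\frac{64878}{301513} - 23307\right) + 5053\right) \left(-7293\right) = \left(- \frac{7027298613}{301513} + 5053\right) \left(-7293\right) = \left(- \frac{5503753424}{301513}\right) \left(-7293\right) = \frac{40138873721232}{301513}$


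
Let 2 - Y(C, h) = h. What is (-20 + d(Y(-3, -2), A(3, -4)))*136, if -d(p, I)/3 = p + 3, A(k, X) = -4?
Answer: -5576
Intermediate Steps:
Y(C, h) = 2 - h
d(p, I) = -9 - 3*p (d(p, I) = -3*(p + 3) = -3*(3 + p) = -9 - 3*p)
(-20 + d(Y(-3, -2), A(3, -4)))*136 = (-20 + (-9 - 3*(2 - 1*(-2))))*136 = (-20 + (-9 - 3*(2 + 2)))*136 = (-20 + (-9 - 3*4))*136 = (-20 + (-9 - 12))*136 = (-20 - 21)*136 = -41*136 = -5576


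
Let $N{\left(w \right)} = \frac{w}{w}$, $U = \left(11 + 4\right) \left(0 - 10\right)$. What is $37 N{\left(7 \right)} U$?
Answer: $-5550$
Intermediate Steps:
$U = -150$ ($U = 15 \left(-10\right) = -150$)
$N{\left(w \right)} = 1$
$37 N{\left(7 \right)} U = 37 \cdot 1 \left(-150\right) = 37 \left(-150\right) = -5550$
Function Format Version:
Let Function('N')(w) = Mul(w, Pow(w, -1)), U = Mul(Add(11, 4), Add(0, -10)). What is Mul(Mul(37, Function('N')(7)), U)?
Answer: -5550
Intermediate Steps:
U = -150 (U = Mul(15, -10) = -150)
Function('N')(w) = 1
Mul(Mul(37, Function('N')(7)), U) = Mul(Mul(37, 1), -150) = Mul(37, -150) = -5550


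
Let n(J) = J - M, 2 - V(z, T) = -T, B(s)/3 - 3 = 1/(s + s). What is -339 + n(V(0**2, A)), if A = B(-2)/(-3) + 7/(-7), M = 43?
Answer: -1535/4 ≈ -383.75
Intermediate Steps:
B(s) = 9 + 3/(2*s) (B(s) = 9 + 3/(s + s) = 9 + 3/((2*s)) = 9 + 3*(1/(2*s)) = 9 + 3/(2*s))
A = -15/4 (A = (9 + (3/2)/(-2))/(-3) + 7/(-7) = (9 + (3/2)*(-1/2))*(-1/3) + 7*(-1/7) = (9 - 3/4)*(-1/3) - 1 = (33/4)*(-1/3) - 1 = -11/4 - 1 = -15/4 ≈ -3.7500)
V(z, T) = 2 + T (V(z, T) = 2 - (-1)*T = 2 + T)
n(J) = -43 + J (n(J) = J - 1*43 = J - 43 = -43 + J)
-339 + n(V(0**2, A)) = -339 + (-43 + (2 - 15/4)) = -339 + (-43 - 7/4) = -339 - 179/4 = -1535/4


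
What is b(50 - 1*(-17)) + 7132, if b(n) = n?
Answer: 7199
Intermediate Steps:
b(50 - 1*(-17)) + 7132 = (50 - 1*(-17)) + 7132 = (50 + 17) + 7132 = 67 + 7132 = 7199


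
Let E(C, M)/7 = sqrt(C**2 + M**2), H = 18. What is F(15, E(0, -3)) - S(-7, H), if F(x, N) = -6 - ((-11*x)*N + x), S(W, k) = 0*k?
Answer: 3444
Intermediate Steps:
S(W, k) = 0
E(C, M) = 7*sqrt(C**2 + M**2)
F(x, N) = -6 - x + 11*N*x (F(x, N) = -6 - (-11*N*x + x) = -6 - (x - 11*N*x) = -6 + (-x + 11*N*x) = -6 - x + 11*N*x)
F(15, E(0, -3)) - S(-7, H) = (-6 - 1*15 + 11*(7*sqrt(0**2 + (-3)**2))*15) - 1*0 = (-6 - 15 + 11*(7*sqrt(0 + 9))*15) + 0 = (-6 - 15 + 11*(7*sqrt(9))*15) + 0 = (-6 - 15 + 11*(7*3)*15) + 0 = (-6 - 15 + 11*21*15) + 0 = (-6 - 15 + 3465) + 0 = 3444 + 0 = 3444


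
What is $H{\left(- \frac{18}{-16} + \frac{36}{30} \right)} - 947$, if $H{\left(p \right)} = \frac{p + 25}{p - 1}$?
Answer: $- \frac{49098}{53} \approx -926.38$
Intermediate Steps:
$H{\left(p \right)} = \frac{25 + p}{-1 + p}$
$H{\left(- \frac{18}{-16} + \frac{36}{30} \right)} - 947 = \frac{25 + \left(- \frac{18}{-16} + \frac{36}{30}\right)}{-1 + \left(- \frac{18}{-16} + \frac{36}{30}\right)} - 947 = \frac{25 + \left(\left(-18\right) \left(- \frac{1}{16}\right) + 36 \cdot \frac{1}{30}\right)}{-1 + \left(\left(-18\right) \left(- \frac{1}{16}\right) + 36 \cdot \frac{1}{30}\right)} - 947 = \frac{25 + \left(\frac{9}{8} + \frac{6}{5}\right)}{-1 + \left(\frac{9}{8} + \frac{6}{5}\right)} - 947 = \frac{25 + \frac{93}{40}}{-1 + \frac{93}{40}} - 947 = \frac{1}{\frac{53}{40}} \cdot \frac{1093}{40} - 947 = \frac{40}{53} \cdot \frac{1093}{40} - 947 = \frac{1093}{53} - 947 = - \frac{49098}{53}$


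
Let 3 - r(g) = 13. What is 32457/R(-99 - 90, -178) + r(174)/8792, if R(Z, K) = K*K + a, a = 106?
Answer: 71261011/69874420 ≈ 1.0198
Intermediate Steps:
r(g) = -10 (r(g) = 3 - 1*13 = 3 - 13 = -10)
R(Z, K) = 106 + K**2 (R(Z, K) = K*K + 106 = K**2 + 106 = 106 + K**2)
32457/R(-99 - 90, -178) + r(174)/8792 = 32457/(106 + (-178)**2) - 10/8792 = 32457/(106 + 31684) - 10*1/8792 = 32457/31790 - 5/4396 = 71261011/69874420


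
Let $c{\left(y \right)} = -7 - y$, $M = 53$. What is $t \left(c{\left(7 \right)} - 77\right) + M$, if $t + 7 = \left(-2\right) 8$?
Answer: $2146$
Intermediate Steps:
$t = -23$ ($t = -7 - 16 = -23$)
$t \left(c{\left(7 \right)} - 77\right) + M = - 23 \left(\left(-7 - 7\right) - 77\right) + 53 = - 23 \left(-14 - 77\right) + 53 = \left(-23\right) \left(-91\right) + 53 = 2093 + 53 = 2146$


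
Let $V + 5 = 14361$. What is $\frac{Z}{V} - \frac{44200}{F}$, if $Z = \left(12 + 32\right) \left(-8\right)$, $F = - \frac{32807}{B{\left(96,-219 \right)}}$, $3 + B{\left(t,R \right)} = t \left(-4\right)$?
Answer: $- \frac{61394167616}{117744323} \approx -521.42$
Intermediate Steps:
$B{\left(t,R \right)} = -3 - 4 t$ ($B{\left(t,R \right)} = -3 + t \left(-4\right) = -3 - 4 t$)
$F = \frac{32807}{387}$ ($F = - \frac{32807}{-3 - 384} = - \frac{32807}{-387} = \left(-32807\right) \left(- \frac{1}{387}\right) = \frac{32807}{387} \approx 84.773$)
$V = 14356$ ($V = -5 + 14361 = 14356$)
$Z = -352$ ($Z = 44 \left(-8\right) = -352$)
$\frac{Z}{V} - \frac{44200}{F} = - \frac{352}{14356} - \frac{44200}{\frac{32807}{387}} = \left(-352\right) \frac{1}{14356} - \frac{17105400}{32807} = - \frac{88}{3589} - \frac{17105400}{32807} = - \frac{61394167616}{117744323}$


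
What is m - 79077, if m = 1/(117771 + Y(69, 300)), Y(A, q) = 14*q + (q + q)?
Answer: -9692546966/122571 ≈ -79077.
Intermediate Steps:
Y(A, q) = 16*q (Y(A, q) = 14*q + 2*q = 16*q)
m = 1/122571 (m = 1/(117771 + 16*300) = 1/(117771 + 4800) = 1/122571 ≈ 8.1585e-6)
m - 79077 = 1/122571 - 79077 = -9692546966/122571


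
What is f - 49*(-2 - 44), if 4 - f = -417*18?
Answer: 9764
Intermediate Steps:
f = 7510 (f = 4 - (-417)*18 = 4 - 1*(-7506) = 4 + 7506 = 7510)
f - 49*(-2 - 44) = 7510 - 49*(-2 - 44) = 7510 - 49*(-46) = 7510 - 1*(-2254) = 7510 + 2254 = 9764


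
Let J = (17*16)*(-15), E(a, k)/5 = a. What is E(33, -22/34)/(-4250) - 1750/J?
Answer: 3979/10200 ≈ 0.39010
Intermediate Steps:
E(a, k) = 5*a
J = -4080 (J = 272*(-15) = -4080)
E(33, -22/34)/(-4250) - 1750/J = (5*33)/(-4250) - 1750/(-4080) = 165*(-1/4250) - 1750*(-1/4080) = -33/850 + 175/408 = 3979/10200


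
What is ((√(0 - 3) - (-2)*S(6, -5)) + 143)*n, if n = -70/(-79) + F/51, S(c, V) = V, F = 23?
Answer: 716471/4029 + 5387*I*√3/4029 ≈ 177.83 + 2.3158*I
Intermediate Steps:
n = 5387/4029 (n = -70/(-79) + 23/51 = -70*(-1/79) + 23*(1/51) = 70/79 + 23/51 = 5387/4029 ≈ 1.3371)
((√(0 - 3) - (-2)*S(6, -5)) + 143)*n = ((√(0 - 3) - (-2)*(-5)) + 143)*(5387/4029) = ((√(-3) - 2*5) + 143)*(5387/4029) = ((I*√3 - 10) + 143)*(5387/4029) = ((-10 + I*√3) + 143)*(5387/4029) = (133 + I*√3)*(5387/4029) = 716471/4029 + 5387*I*√3/4029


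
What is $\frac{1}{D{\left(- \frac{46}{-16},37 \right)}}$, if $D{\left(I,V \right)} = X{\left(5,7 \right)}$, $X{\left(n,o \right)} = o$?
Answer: $\frac{1}{7} \approx 0.14286$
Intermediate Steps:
$D{\left(I,V \right)} = 7$
$\frac{1}{D{\left(- \frac{46}{-16},37 \right)}} = \frac{1}{7}$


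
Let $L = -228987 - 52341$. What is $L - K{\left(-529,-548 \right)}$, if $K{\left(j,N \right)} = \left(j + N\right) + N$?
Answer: $-279703$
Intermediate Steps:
$K{\left(j,N \right)} = j + 2 N$ ($K{\left(j,N \right)} = \left(N + j\right) + N = j + 2 N$)
$L = -281328$
$L - K{\left(-529,-548 \right)} = -281328 - \left(-529 + 2 \left(-548\right)\right) = -281328 - \left(-529 - 1096\right) = -281328 - -1625 = -281328 + 1625 = -279703$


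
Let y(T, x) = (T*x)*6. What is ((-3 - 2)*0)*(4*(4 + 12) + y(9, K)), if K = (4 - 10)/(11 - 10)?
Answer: 0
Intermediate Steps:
K = -6 (K = -6/1 = -6*1 = -6)
y(T, x) = 6*T*x
((-3 - 2)*0)*(4*(4 + 12) + y(9, K)) = ((-3 - 2)*0)*(4*(4 + 12) + 6*9*(-6)) = (-5*0)*(4*16 - 324) = 0*(64 - 324) = 0*(-260) = 0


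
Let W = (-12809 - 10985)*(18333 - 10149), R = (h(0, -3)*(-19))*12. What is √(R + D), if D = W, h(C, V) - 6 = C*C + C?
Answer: 2*I*√48682866 ≈ 13955.0*I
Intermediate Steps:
h(C, V) = 6 + C + C² (h(C, V) = 6 + (C*C + C) = 6 + (C² + C) = 6 + (C + C²) = 6 + C + C²)
R = -1368 (R = ((6 + 0 + 0²)*(-19))*12 = ((6 + 0 + 0)*(-19))*12 = (6*(-19))*12 = -114*12 = -1368)
W = -194730096 (W = -23794*8184 = -194730096)
D = -194730096
√(R + D) = √(-1368 - 194730096) = √(-194731464) = 2*I*√48682866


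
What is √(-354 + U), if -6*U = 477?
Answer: 17*I*√6/2 ≈ 20.821*I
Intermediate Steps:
U = -159/2 (U = -⅙*477 = -159/2 ≈ -79.500)
√(-354 + U) = √(-354 - 159/2) = √(-867/2) = 17*I*√6/2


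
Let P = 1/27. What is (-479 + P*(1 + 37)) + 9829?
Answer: 252488/27 ≈ 9351.4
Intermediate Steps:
P = 1/27 ≈ 0.037037
(-479 + P*(1 + 37)) + 9829 = (-479 + (1 + 37)/27) + 9829 = (-479 + (1/27)*38) + 9829 = (-479 + 38/27) + 9829 = -12895/27 + 9829 = 252488/27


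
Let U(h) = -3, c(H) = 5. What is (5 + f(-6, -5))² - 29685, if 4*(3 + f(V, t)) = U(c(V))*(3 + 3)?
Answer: -118715/4 ≈ -29679.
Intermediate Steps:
f(V, t) = -15/2 (f(V, t) = -3 + (-3*(3 + 3))/4 = -3 + (-3*6)/4 = -3 + (¼)*(-18) = -3 - 9/2 = -15/2)
(5 + f(-6, -5))² - 29685 = (5 - 15/2)² - 29685 = (-5/2)² - 29685 = 25/4 - 29685 = -118715/4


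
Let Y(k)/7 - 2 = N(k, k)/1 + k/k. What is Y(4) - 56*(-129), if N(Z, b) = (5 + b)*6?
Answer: 7623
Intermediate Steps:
N(Z, b) = 30 + 6*b
Y(k) = 231 + 42*k (Y(k) = 14 + 7*((30 + 6*k)/1 + k/k) = 14 + 7*((30 + 6*k)*1 + 1) = 14 + 7*((30 + 6*k) + 1) = 14 + 7*(31 + 6*k) = 14 + (217 + 42*k) = 231 + 42*k)
Y(4) - 56*(-129) = (231 + 42*4) - 56*(-129) = (231 + 168) + 7224 = 399 + 7224 = 7623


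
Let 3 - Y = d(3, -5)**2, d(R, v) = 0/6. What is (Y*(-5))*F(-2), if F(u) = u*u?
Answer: -60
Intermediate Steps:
d(R, v) = 0 (d(R, v) = 0*(1/6) = 0)
F(u) = u**2
Y = 3 (Y = 3 - 1*0**2 = 3 - 1*0 = 3 + 0 = 3)
(Y*(-5))*F(-2) = (3*(-5))*(-2)**2 = -15*4 = -60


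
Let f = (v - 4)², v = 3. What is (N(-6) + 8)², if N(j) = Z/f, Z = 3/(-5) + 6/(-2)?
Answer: 484/25 ≈ 19.360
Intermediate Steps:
f = 1 (f = (3 - 4)² = (-1)² = 1)
Z = -18/5 (Z = 3*(-⅕) + 6*(-½) = -⅗ - 3 = -18/5 ≈ -3.6000)
N(j) = -18/5 (N(j) = -18/5/1 = -18/5*1 = -18/5)
(N(-6) + 8)² = (-18/5 + 8)² = (22/5)² = 484/25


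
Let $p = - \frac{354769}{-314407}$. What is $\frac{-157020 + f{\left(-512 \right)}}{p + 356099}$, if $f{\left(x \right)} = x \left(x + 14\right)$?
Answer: $\frac{5133008682}{18660062177} \approx 0.27508$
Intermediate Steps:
$f{\left(x \right)} = x \left(14 + x\right)$
$p = \frac{354769}{314407}$ ($p = \left(-354769\right) \left(- \frac{1}{314407}\right) = \frac{354769}{314407} \approx 1.1284$)
$\frac{-157020 + f{\left(-512 \right)}}{p + 356099} = \frac{-157020 - 512 \left(14 - 512\right)}{\frac{354769}{314407} + 356099} = \frac{-157020 - -254976}{\frac{111960373062}{314407}} = \left(-157020 + 254976\right) \frac{314407}{111960373062} = 97956 \cdot \frac{314407}{111960373062} = \frac{5133008682}{18660062177}$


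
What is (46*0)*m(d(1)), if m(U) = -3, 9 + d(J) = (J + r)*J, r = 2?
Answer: 0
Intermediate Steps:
d(J) = -9 + J*(2 + J) (d(J) = -9 + (J + 2)*J = -9 + (2 + J)*J = -9 + J*(2 + J))
(46*0)*m(d(1)) = (46*0)*(-3) = 0*(-3) = 0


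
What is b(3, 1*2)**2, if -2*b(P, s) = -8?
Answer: 16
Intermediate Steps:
b(P, s) = 4 (b(P, s) = -1/2*(-8) = 4)
b(3, 1*2)**2 = 4**2 = 16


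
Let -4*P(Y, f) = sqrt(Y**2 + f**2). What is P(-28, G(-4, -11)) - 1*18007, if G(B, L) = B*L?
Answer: -18007 - sqrt(170) ≈ -18020.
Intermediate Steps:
P(Y, f) = -sqrt(Y**2 + f**2)/4
P(-28, G(-4, -11)) - 1*18007 = -sqrt((-28)**2 + (-4*(-11))**2)/4 - 1*18007 = -sqrt(784 + 44**2)/4 - 18007 = -sqrt(784 + 1936)/4 - 18007 = -sqrt(170) - 18007 = -18007 - sqrt(170)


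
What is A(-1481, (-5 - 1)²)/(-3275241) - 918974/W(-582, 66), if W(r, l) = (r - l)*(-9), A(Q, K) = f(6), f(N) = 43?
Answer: -501643595585/3183534252 ≈ -157.57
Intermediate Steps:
A(Q, K) = 43
W(r, l) = -9*r + 9*l
A(-1481, (-5 - 1)²)/(-3275241) - 918974/W(-582, 66) = 43/(-3275241) - 918974/(-9*(-582) + 9*66) = 43*(-1/3275241) - 918974/(5238 + 594) = -43/3275241 - 918974/5832 = -43/3275241 - 918974*1/5832 = -43/3275241 - 459487/2916 = -501643595585/3183534252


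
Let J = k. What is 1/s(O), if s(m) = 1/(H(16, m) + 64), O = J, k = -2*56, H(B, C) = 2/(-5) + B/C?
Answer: 2221/35 ≈ 63.457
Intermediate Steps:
H(B, C) = -2/5 + B/C (H(B, C) = 2*(-1/5) + B/C = -2/5 + B/C)
k = -112
J = -112
O = -112
s(m) = 1/(318/5 + 16/m) (s(m) = 1/((-2/5 + 16/m) + 64) = 1/(318/5 + 16/m))
1/s(O) = 1/((5/2)*(-112)/(40 + 159*(-112))) = 1/((5/2)*(-112)/(40 - 17808)) = 1/((5/2)*(-112)/(-17768)) = 1/((5/2)*(-112)*(-1/17768)) = 1/(35/2221) = 2221/35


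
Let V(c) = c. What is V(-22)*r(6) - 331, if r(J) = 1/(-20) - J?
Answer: -1979/10 ≈ -197.90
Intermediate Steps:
r(J) = -1/20 - J
V(-22)*r(6) - 331 = -22*(-1/20 - 1*6) - 331 = -22*(-1/20 - 6) - 331 = -22*(-121/20) - 331 = 1331/10 - 331 = -1979/10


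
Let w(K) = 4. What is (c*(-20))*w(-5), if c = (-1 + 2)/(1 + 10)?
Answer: -80/11 ≈ -7.2727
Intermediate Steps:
c = 1/11 ≈ 0.090909
(c*(-20))*w(-5) = ((1/11)*(-20))*4 = -20/11*4 = -80/11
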